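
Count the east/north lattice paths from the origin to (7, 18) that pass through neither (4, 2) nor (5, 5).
Number of paths = 446005

Inclusion–exclusion. Total paths: C(25, 7) = 480700. Through P₁: C(6, 4)·C(19, 3) = 14535. Through P₂: C(10, 5)·C(15, 2) = 26460. Since P₁ is strictly southwest of P₂, a monotone path through both must visit P₁ then P₂; paths through both = C(6, 4)·C(4, 1)·C(15, 2) = 6300. Avoid both = 480700 − 14535 − 26460 + 6300 = 446005.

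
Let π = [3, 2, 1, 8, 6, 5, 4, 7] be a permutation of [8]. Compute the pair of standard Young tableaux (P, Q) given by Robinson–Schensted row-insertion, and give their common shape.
P = [1, 4, 7] / [2, 5] / [3, 6] / [8];  Q = [1, 4, 8] / [2, 5] / [3, 6] / [7];  common shape = (3, 2, 2, 1)

Row-insert the values π_1, π_2, … into P one at a time, bumping the leftmost entry strictly greater than the inserted value down to the next row. The recording tableau Q records, in position (i, j), the step at which that cell was added to P.
  Insert 3 (step 1): P = [3];  Q = [1]
  Insert 2 (step 2): P = [2] / [3];  Q = [1] / [2]
  Insert 1 (step 3): P = [1] / [2] / [3];  Q = [1] / [2] / [3]
  Insert 8 (step 4): P = [1, 8] / [2] / [3];  Q = [1, 4] / [2] / [3]
  Insert 6 (step 5): P = [1, 6] / [2, 8] / [3];  Q = [1, 4] / [2, 5] / [3]
  Insert 5 (step 6): P = [1, 5] / [2, 6] / [3, 8];  Q = [1, 4] / [2, 5] / [3, 6]
  Insert 4 (step 7): P = [1, 4] / [2, 5] / [3, 6] / [8];  Q = [1, 4] / [2, 5] / [3, 6] / [7]
  Insert 7 (step 8): P = [1, 4, 7] / [2, 5] / [3, 6] / [8];  Q = [1, 4, 8] / [2, 5] / [3, 6] / [7]
Final shape: (3, 2, 2, 1).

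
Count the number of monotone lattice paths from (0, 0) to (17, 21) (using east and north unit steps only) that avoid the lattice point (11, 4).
Number of paths = 28643350725

Total paths from (0, 0) to (17, 21): C(38, 17) = 28781143380. Paths through (11, 4): (paths (0, 0) → (11, 4)) × (paths (11, 4) → (17, 21)) = C(15, 11) · C(23, 6) = 1365 · 100947 = 137792655. Avoidance count = 28781143380 − 137792655 = 28643350725.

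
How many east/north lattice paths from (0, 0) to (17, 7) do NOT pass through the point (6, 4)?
Number of paths = 269664

Total paths from (0, 0) to (17, 7): C(24, 17) = 346104. Paths through (6, 4): (paths (0, 0) → (6, 4)) × (paths (6, 4) → (17, 7)) = C(10, 6) · C(14, 11) = 210 · 364 = 76440. Avoidance count = 346104 − 76440 = 269664.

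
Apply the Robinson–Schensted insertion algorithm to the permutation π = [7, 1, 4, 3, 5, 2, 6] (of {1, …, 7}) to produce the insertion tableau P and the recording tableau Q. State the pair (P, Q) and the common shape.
P = [1, 2, 5, 6] / [3] / [4] / [7];  Q = [1, 3, 5, 7] / [2] / [4] / [6];  common shape = (4, 1, 1, 1)

Row-insert the values π_1, π_2, … into P one at a time, bumping the leftmost entry strictly greater than the inserted value down to the next row. The recording tableau Q records, in position (i, j), the step at which that cell was added to P.
  Insert 7 (step 1): P = [7];  Q = [1]
  Insert 1 (step 2): P = [1] / [7];  Q = [1] / [2]
  Insert 4 (step 3): P = [1, 4] / [7];  Q = [1, 3] / [2]
  Insert 3 (step 4): P = [1, 3] / [4] / [7];  Q = [1, 3] / [2] / [4]
  Insert 5 (step 5): P = [1, 3, 5] / [4] / [7];  Q = [1, 3, 5] / [2] / [4]
  Insert 2 (step 6): P = [1, 2, 5] / [3] / [4] / [7];  Q = [1, 3, 5] / [2] / [4] / [6]
  Insert 6 (step 7): P = [1, 2, 5, 6] / [3] / [4] / [7];  Q = [1, 3, 5, 7] / [2] / [4] / [6]
Final shape: (4, 1, 1, 1).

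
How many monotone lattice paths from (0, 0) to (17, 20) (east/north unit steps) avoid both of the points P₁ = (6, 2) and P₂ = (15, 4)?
Number of paths = 14936287182

Inclusion–exclusion. Total paths: C(37, 17) = 15905368710. Through P₁: C(8, 6)·C(29, 11) = 968724120. Through P₂: C(19, 15)·C(18, 2) = 593028. Since P₁ is strictly southwest of P₂, a monotone path through both must visit P₁ then P₂; paths through both = C(8, 6)·C(11, 9)·C(18, 2) = 235620. Avoid both = 15905368710 − 968724120 − 593028 + 235620 = 14936287182.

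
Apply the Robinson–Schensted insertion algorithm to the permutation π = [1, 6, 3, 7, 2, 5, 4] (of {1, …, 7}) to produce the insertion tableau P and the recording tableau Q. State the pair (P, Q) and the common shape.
P = [1, 2, 4] / [3, 5] / [6, 7];  Q = [1, 2, 4] / [3, 6] / [5, 7];  common shape = (3, 2, 2)

Row-insert the values π_1, π_2, … into P one at a time, bumping the leftmost entry strictly greater than the inserted value down to the next row. The recording tableau Q records, in position (i, j), the step at which that cell was added to P.
  Insert 1 (step 1): P = [1];  Q = [1]
  Insert 6 (step 2): P = [1, 6];  Q = [1, 2]
  Insert 3 (step 3): P = [1, 3] / [6];  Q = [1, 2] / [3]
  Insert 7 (step 4): P = [1, 3, 7] / [6];  Q = [1, 2, 4] / [3]
  Insert 2 (step 5): P = [1, 2, 7] / [3] / [6];  Q = [1, 2, 4] / [3] / [5]
  Insert 5 (step 6): P = [1, 2, 5] / [3, 7] / [6];  Q = [1, 2, 4] / [3, 6] / [5]
  Insert 4 (step 7): P = [1, 2, 4] / [3, 5] / [6, 7];  Q = [1, 2, 4] / [3, 6] / [5, 7]
Final shape: (3, 2, 2).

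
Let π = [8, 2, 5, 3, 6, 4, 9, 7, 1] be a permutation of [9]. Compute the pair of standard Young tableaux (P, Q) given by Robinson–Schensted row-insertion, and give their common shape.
P = [1, 3, 4, 7] / [2, 6, 9] / [5] / [8];  Q = [1, 3, 5, 7] / [2, 6, 8] / [4] / [9];  common shape = (4, 3, 1, 1)

Row-insert the values π_1, π_2, … into P one at a time, bumping the leftmost entry strictly greater than the inserted value down to the next row. The recording tableau Q records, in position (i, j), the step at which that cell was added to P.
  Insert 8 (step 1): P = [8];  Q = [1]
  Insert 2 (step 2): P = [2] / [8];  Q = [1] / [2]
  Insert 5 (step 3): P = [2, 5] / [8];  Q = [1, 3] / [2]
  Insert 3 (step 4): P = [2, 3] / [5] / [8];  Q = [1, 3] / [2] / [4]
  Insert 6 (step 5): P = [2, 3, 6] / [5] / [8];  Q = [1, 3, 5] / [2] / [4]
  Insert 4 (step 6): P = [2, 3, 4] / [5, 6] / [8];  Q = [1, 3, 5] / [2, 6] / [4]
  Insert 9 (step 7): P = [2, 3, 4, 9] / [5, 6] / [8];  Q = [1, 3, 5, 7] / [2, 6] / [4]
  Insert 7 (step 8): P = [2, 3, 4, 7] / [5, 6, 9] / [8];  Q = [1, 3, 5, 7] / [2, 6, 8] / [4]
  Insert 1 (step 9): P = [1, 3, 4, 7] / [2, 6, 9] / [5] / [8];  Q = [1, 3, 5, 7] / [2, 6, 8] / [4] / [9]
Final shape: (4, 3, 1, 1).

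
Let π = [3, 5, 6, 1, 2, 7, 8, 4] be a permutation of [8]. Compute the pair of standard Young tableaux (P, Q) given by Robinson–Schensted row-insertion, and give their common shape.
P = [1, 2, 4, 7, 8] / [3, 5, 6];  Q = [1, 2, 3, 6, 7] / [4, 5, 8];  common shape = (5, 3)

Row-insert the values π_1, π_2, … into P one at a time, bumping the leftmost entry strictly greater than the inserted value down to the next row. The recording tableau Q records, in position (i, j), the step at which that cell was added to P.
  Insert 3 (step 1): P = [3];  Q = [1]
  Insert 5 (step 2): P = [3, 5];  Q = [1, 2]
  Insert 6 (step 3): P = [3, 5, 6];  Q = [1, 2, 3]
  Insert 1 (step 4): P = [1, 5, 6] / [3];  Q = [1, 2, 3] / [4]
  Insert 2 (step 5): P = [1, 2, 6] / [3, 5];  Q = [1, 2, 3] / [4, 5]
  Insert 7 (step 6): P = [1, 2, 6, 7] / [3, 5];  Q = [1, 2, 3, 6] / [4, 5]
  Insert 8 (step 7): P = [1, 2, 6, 7, 8] / [3, 5];  Q = [1, 2, 3, 6, 7] / [4, 5]
  Insert 4 (step 8): P = [1, 2, 4, 7, 8] / [3, 5, 6];  Q = [1, 2, 3, 6, 7] / [4, 5, 8]
Final shape: (5, 3).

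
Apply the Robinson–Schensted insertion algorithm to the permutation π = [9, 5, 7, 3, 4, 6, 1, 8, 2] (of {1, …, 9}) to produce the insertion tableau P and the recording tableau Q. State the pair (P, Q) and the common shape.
P = [1, 2, 6, 8] / [3, 4] / [5, 7] / [9];  Q = [1, 3, 6, 8] / [2, 5] / [4, 9] / [7];  common shape = (4, 2, 2, 1)

Row-insert the values π_1, π_2, … into P one at a time, bumping the leftmost entry strictly greater than the inserted value down to the next row. The recording tableau Q records, in position (i, j), the step at which that cell was added to P.
  Insert 9 (step 1): P = [9];  Q = [1]
  Insert 5 (step 2): P = [5] / [9];  Q = [1] / [2]
  Insert 7 (step 3): P = [5, 7] / [9];  Q = [1, 3] / [2]
  Insert 3 (step 4): P = [3, 7] / [5] / [9];  Q = [1, 3] / [2] / [4]
  Insert 4 (step 5): P = [3, 4] / [5, 7] / [9];  Q = [1, 3] / [2, 5] / [4]
  Insert 6 (step 6): P = [3, 4, 6] / [5, 7] / [9];  Q = [1, 3, 6] / [2, 5] / [4]
  Insert 1 (step 7): P = [1, 4, 6] / [3, 7] / [5] / [9];  Q = [1, 3, 6] / [2, 5] / [4] / [7]
  Insert 8 (step 8): P = [1, 4, 6, 8] / [3, 7] / [5] / [9];  Q = [1, 3, 6, 8] / [2, 5] / [4] / [7]
  Insert 2 (step 9): P = [1, 2, 6, 8] / [3, 4] / [5, 7] / [9];  Q = [1, 3, 6, 8] / [2, 5] / [4, 9] / [7]
Final shape: (4, 2, 2, 1).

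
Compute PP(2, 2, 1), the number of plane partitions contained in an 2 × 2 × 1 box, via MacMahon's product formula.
PP(2, 2, 1) = 6

Evaluate the triple product over i = 1..2, j = 1..2, k = 1..1. The factors are (2/1) · (3/2) · (3/2) · (4/3). The numerators and denominators telescope so the product is an integer; carrying out the multiplication exactly gives PP(2, 2, 1) = 6.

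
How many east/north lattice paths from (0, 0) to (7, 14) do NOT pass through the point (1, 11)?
Number of paths = 115272

Total paths from (0, 0) to (7, 14): C(21, 7) = 116280. Paths through (1, 11): (paths (0, 0) → (1, 11)) × (paths (1, 11) → (7, 14)) = C(12, 1) · C(9, 6) = 12 · 84 = 1008. Avoidance count = 116280 − 1008 = 115272.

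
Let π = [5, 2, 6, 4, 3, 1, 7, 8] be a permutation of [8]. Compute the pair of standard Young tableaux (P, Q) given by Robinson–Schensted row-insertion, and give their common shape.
P = [1, 3, 7, 8] / [2, 6] / [4] / [5];  Q = [1, 3, 7, 8] / [2, 4] / [5] / [6];  common shape = (4, 2, 1, 1)

Row-insert the values π_1, π_2, … into P one at a time, bumping the leftmost entry strictly greater than the inserted value down to the next row. The recording tableau Q records, in position (i, j), the step at which that cell was added to P.
  Insert 5 (step 1): P = [5];  Q = [1]
  Insert 2 (step 2): P = [2] / [5];  Q = [1] / [2]
  Insert 6 (step 3): P = [2, 6] / [5];  Q = [1, 3] / [2]
  Insert 4 (step 4): P = [2, 4] / [5, 6];  Q = [1, 3] / [2, 4]
  Insert 3 (step 5): P = [2, 3] / [4, 6] / [5];  Q = [1, 3] / [2, 4] / [5]
  Insert 1 (step 6): P = [1, 3] / [2, 6] / [4] / [5];  Q = [1, 3] / [2, 4] / [5] / [6]
  Insert 7 (step 7): P = [1, 3, 7] / [2, 6] / [4] / [5];  Q = [1, 3, 7] / [2, 4] / [5] / [6]
  Insert 8 (step 8): P = [1, 3, 7, 8] / [2, 6] / [4] / [5];  Q = [1, 3, 7, 8] / [2, 4] / [5] / [6]
Final shape: (4, 2, 1, 1).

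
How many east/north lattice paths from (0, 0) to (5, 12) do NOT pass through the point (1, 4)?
Number of paths = 3713

Total paths from (0, 0) to (5, 12): C(17, 5) = 6188. Paths through (1, 4): (paths (0, 0) → (1, 4)) × (paths (1, 4) → (5, 12)) = C(5, 1) · C(12, 4) = 5 · 495 = 2475. Avoidance count = 6188 − 2475 = 3713.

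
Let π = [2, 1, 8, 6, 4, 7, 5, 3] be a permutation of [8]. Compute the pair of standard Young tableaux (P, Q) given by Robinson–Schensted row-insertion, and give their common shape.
P = [1, 3, 5] / [2, 4, 7] / [6] / [8];  Q = [1, 3, 6] / [2, 4, 7] / [5] / [8];  common shape = (3, 3, 1, 1)

Row-insert the values π_1, π_2, … into P one at a time, bumping the leftmost entry strictly greater than the inserted value down to the next row. The recording tableau Q records, in position (i, j), the step at which that cell was added to P.
  Insert 2 (step 1): P = [2];  Q = [1]
  Insert 1 (step 2): P = [1] / [2];  Q = [1] / [2]
  Insert 8 (step 3): P = [1, 8] / [2];  Q = [1, 3] / [2]
  Insert 6 (step 4): P = [1, 6] / [2, 8];  Q = [1, 3] / [2, 4]
  Insert 4 (step 5): P = [1, 4] / [2, 6] / [8];  Q = [1, 3] / [2, 4] / [5]
  Insert 7 (step 6): P = [1, 4, 7] / [2, 6] / [8];  Q = [1, 3, 6] / [2, 4] / [5]
  Insert 5 (step 7): P = [1, 4, 5] / [2, 6, 7] / [8];  Q = [1, 3, 6] / [2, 4, 7] / [5]
  Insert 3 (step 8): P = [1, 3, 5] / [2, 4, 7] / [6] / [8];  Q = [1, 3, 6] / [2, 4, 7] / [5] / [8]
Final shape: (3, 3, 1, 1).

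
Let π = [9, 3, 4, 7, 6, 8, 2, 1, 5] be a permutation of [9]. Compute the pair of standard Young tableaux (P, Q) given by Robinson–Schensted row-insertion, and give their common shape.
P = [1, 4, 5, 8] / [2, 6] / [3] / [7] / [9];  Q = [1, 3, 4, 6] / [2, 9] / [5] / [7] / [8];  common shape = (4, 2, 1, 1, 1)

Row-insert the values π_1, π_2, … into P one at a time, bumping the leftmost entry strictly greater than the inserted value down to the next row. The recording tableau Q records, in position (i, j), the step at which that cell was added to P.
  Insert 9 (step 1): P = [9];  Q = [1]
  Insert 3 (step 2): P = [3] / [9];  Q = [1] / [2]
  Insert 4 (step 3): P = [3, 4] / [9];  Q = [1, 3] / [2]
  Insert 7 (step 4): P = [3, 4, 7] / [9];  Q = [1, 3, 4] / [2]
  Insert 6 (step 5): P = [3, 4, 6] / [7] / [9];  Q = [1, 3, 4] / [2] / [5]
  Insert 8 (step 6): P = [3, 4, 6, 8] / [7] / [9];  Q = [1, 3, 4, 6] / [2] / [5]
  Insert 2 (step 7): P = [2, 4, 6, 8] / [3] / [7] / [9];  Q = [1, 3, 4, 6] / [2] / [5] / [7]
  Insert 1 (step 8): P = [1, 4, 6, 8] / [2] / [3] / [7] / [9];  Q = [1, 3, 4, 6] / [2] / [5] / [7] / [8]
  Insert 5 (step 9): P = [1, 4, 5, 8] / [2, 6] / [3] / [7] / [9];  Q = [1, 3, 4, 6] / [2, 9] / [5] / [7] / [8]
Final shape: (4, 2, 1, 1, 1).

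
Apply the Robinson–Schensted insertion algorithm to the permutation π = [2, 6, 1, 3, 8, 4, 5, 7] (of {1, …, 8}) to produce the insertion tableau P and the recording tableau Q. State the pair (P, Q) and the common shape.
P = [1, 3, 4, 5, 7] / [2, 6, 8];  Q = [1, 2, 5, 7, 8] / [3, 4, 6];  common shape = (5, 3)

Row-insert the values π_1, π_2, … into P one at a time, bumping the leftmost entry strictly greater than the inserted value down to the next row. The recording tableau Q records, in position (i, j), the step at which that cell was added to P.
  Insert 2 (step 1): P = [2];  Q = [1]
  Insert 6 (step 2): P = [2, 6];  Q = [1, 2]
  Insert 1 (step 3): P = [1, 6] / [2];  Q = [1, 2] / [3]
  Insert 3 (step 4): P = [1, 3] / [2, 6];  Q = [1, 2] / [3, 4]
  Insert 8 (step 5): P = [1, 3, 8] / [2, 6];  Q = [1, 2, 5] / [3, 4]
  Insert 4 (step 6): P = [1, 3, 4] / [2, 6, 8];  Q = [1, 2, 5] / [3, 4, 6]
  Insert 5 (step 7): P = [1, 3, 4, 5] / [2, 6, 8];  Q = [1, 2, 5, 7] / [3, 4, 6]
  Insert 7 (step 8): P = [1, 3, 4, 5, 7] / [2, 6, 8];  Q = [1, 2, 5, 7, 8] / [3, 4, 6]
Final shape: (5, 3).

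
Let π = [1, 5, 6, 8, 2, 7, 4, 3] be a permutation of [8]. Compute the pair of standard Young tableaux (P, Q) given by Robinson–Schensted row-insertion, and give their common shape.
P = [1, 2, 3, 7] / [4, 6] / [5] / [8];  Q = [1, 2, 3, 4] / [5, 6] / [7] / [8];  common shape = (4, 2, 1, 1)

Row-insert the values π_1, π_2, … into P one at a time, bumping the leftmost entry strictly greater than the inserted value down to the next row. The recording tableau Q records, in position (i, j), the step at which that cell was added to P.
  Insert 1 (step 1): P = [1];  Q = [1]
  Insert 5 (step 2): P = [1, 5];  Q = [1, 2]
  Insert 6 (step 3): P = [1, 5, 6];  Q = [1, 2, 3]
  Insert 8 (step 4): P = [1, 5, 6, 8];  Q = [1, 2, 3, 4]
  Insert 2 (step 5): P = [1, 2, 6, 8] / [5];  Q = [1, 2, 3, 4] / [5]
  Insert 7 (step 6): P = [1, 2, 6, 7] / [5, 8];  Q = [1, 2, 3, 4] / [5, 6]
  Insert 4 (step 7): P = [1, 2, 4, 7] / [5, 6] / [8];  Q = [1, 2, 3, 4] / [5, 6] / [7]
  Insert 3 (step 8): P = [1, 2, 3, 7] / [4, 6] / [5] / [8];  Q = [1, 2, 3, 4] / [5, 6] / [7] / [8]
Final shape: (4, 2, 1, 1).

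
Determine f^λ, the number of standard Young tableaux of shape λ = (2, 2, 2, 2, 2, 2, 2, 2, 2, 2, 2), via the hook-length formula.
# SYT of shape (2, 2, 2, 2, 2, 2, 2, 2, 2, 2, 2) = 58786

Hook-length formula: f^λ = n! / Π hook(c), product over all cells c of the Young diagram. For λ = (2, 2, 2, 2, 2, 2, 2, 2, 2, 2, 2), n = 22 boxes. Hook lengths by row (left-to-right, top-to-bottom): [12, 11]; [11, 10]; [10, 9]; [9, 8]; [8, 7]; [7, 6]; [6, 5]; [5, 4]; [4, 3]; [3, 2]; [2, 1]. Product of hooks = 19120211066880000. So f^λ = 22! / 19120211066880000 = 1124000727777607680000 / 19120211066880000 = 58786.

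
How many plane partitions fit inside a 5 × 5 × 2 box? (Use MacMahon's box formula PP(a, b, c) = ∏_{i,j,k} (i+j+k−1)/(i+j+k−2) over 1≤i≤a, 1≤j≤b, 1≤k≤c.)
PP(5, 5, 2) = 19404

Evaluate the triple product over i = 1..5, j = 1..5, k = 1..2. The factors are (2/1) · (3/2) · (3/2) · (4/3) · (4/3) · (5/4) · (5/4) · (6/5) · … (50 factors total). The numerators and denominators telescope so the product is an integer; carrying out the multiplication exactly gives PP(5, 5, 2) = 19404.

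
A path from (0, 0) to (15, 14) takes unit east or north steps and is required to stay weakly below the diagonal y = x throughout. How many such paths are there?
Number of paths = 9694845

By the reflection principle (André's argument), the number of monotone paths to (15, 14) with n ≤ m that never go above y = x is C(29, 15) − C(29, 16) = 77558760 − 67863915 = 9694845.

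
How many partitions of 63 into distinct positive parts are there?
q(63) = 14848

A partition into distinct parts is a strictly decreasing sequence summing to n. The recurrence d(n, m) = d(n, m−1) + d(n−m, m−1) (use part m at most once) with q(n) = d(n, n) gives q(63) = 14848. (Euler's theorem: # distinct-part partitions = # odd-part partitions.)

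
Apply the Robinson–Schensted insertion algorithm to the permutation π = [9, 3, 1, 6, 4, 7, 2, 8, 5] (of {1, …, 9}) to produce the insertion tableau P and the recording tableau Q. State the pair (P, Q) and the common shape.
P = [1, 2, 5, 8] / [3, 4, 7] / [6] / [9];  Q = [1, 4, 6, 8] / [2, 5, 9] / [3] / [7];  common shape = (4, 3, 1, 1)

Row-insert the values π_1, π_2, … into P one at a time, bumping the leftmost entry strictly greater than the inserted value down to the next row. The recording tableau Q records, in position (i, j), the step at which that cell was added to P.
  Insert 9 (step 1): P = [9];  Q = [1]
  Insert 3 (step 2): P = [3] / [9];  Q = [1] / [2]
  Insert 1 (step 3): P = [1] / [3] / [9];  Q = [1] / [2] / [3]
  Insert 6 (step 4): P = [1, 6] / [3] / [9];  Q = [1, 4] / [2] / [3]
  Insert 4 (step 5): P = [1, 4] / [3, 6] / [9];  Q = [1, 4] / [2, 5] / [3]
  Insert 7 (step 6): P = [1, 4, 7] / [3, 6] / [9];  Q = [1, 4, 6] / [2, 5] / [3]
  Insert 2 (step 7): P = [1, 2, 7] / [3, 4] / [6] / [9];  Q = [1, 4, 6] / [2, 5] / [3] / [7]
  Insert 8 (step 8): P = [1, 2, 7, 8] / [3, 4] / [6] / [9];  Q = [1, 4, 6, 8] / [2, 5] / [3] / [7]
  Insert 5 (step 9): P = [1, 2, 5, 8] / [3, 4, 7] / [6] / [9];  Q = [1, 4, 6, 8] / [2, 5, 9] / [3] / [7]
Final shape: (4, 3, 1, 1).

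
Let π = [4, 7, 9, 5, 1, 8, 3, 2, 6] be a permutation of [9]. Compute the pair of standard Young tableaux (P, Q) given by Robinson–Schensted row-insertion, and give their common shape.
P = [1, 2, 6] / [3, 5, 8] / [4, 9] / [7];  Q = [1, 2, 3] / [4, 6, 9] / [5, 7] / [8];  common shape = (3, 3, 2, 1)

Row-insert the values π_1, π_2, … into P one at a time, bumping the leftmost entry strictly greater than the inserted value down to the next row. The recording tableau Q records, in position (i, j), the step at which that cell was added to P.
  Insert 4 (step 1): P = [4];  Q = [1]
  Insert 7 (step 2): P = [4, 7];  Q = [1, 2]
  Insert 9 (step 3): P = [4, 7, 9];  Q = [1, 2, 3]
  Insert 5 (step 4): P = [4, 5, 9] / [7];  Q = [1, 2, 3] / [4]
  Insert 1 (step 5): P = [1, 5, 9] / [4] / [7];  Q = [1, 2, 3] / [4] / [5]
  Insert 8 (step 6): P = [1, 5, 8] / [4, 9] / [7];  Q = [1, 2, 3] / [4, 6] / [5]
  Insert 3 (step 7): P = [1, 3, 8] / [4, 5] / [7, 9];  Q = [1, 2, 3] / [4, 6] / [5, 7]
  Insert 2 (step 8): P = [1, 2, 8] / [3, 5] / [4, 9] / [7];  Q = [1, 2, 3] / [4, 6] / [5, 7] / [8]
  Insert 6 (step 9): P = [1, 2, 6] / [3, 5, 8] / [4, 9] / [7];  Q = [1, 2, 3] / [4, 6, 9] / [5, 7] / [8]
Final shape: (3, 3, 2, 1).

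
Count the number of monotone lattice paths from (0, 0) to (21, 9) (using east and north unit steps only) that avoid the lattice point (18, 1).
Number of paths = 14304015

Total paths from (0, 0) to (21, 9): C(30, 21) = 14307150. Paths through (18, 1): (paths (0, 0) → (18, 1)) × (paths (18, 1) → (21, 9)) = C(19, 18) · C(11, 3) = 19 · 165 = 3135. Avoidance count = 14307150 − 3135 = 14304015.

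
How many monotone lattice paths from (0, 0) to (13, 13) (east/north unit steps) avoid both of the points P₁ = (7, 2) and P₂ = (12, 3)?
Number of paths = 9952435

Inclusion–exclusion. Total paths: C(26, 13) = 10400600. Through P₁: C(9, 7)·C(17, 6) = 445536. Through P₂: C(15, 12)·C(11, 1) = 5005. Since P₁ is strictly southwest of P₂, a monotone path through both must visit P₁ then P₂; paths through both = C(9, 7)·C(6, 5)·C(11, 1) = 2376. Avoid both = 10400600 − 445536 − 5005 + 2376 = 9952435.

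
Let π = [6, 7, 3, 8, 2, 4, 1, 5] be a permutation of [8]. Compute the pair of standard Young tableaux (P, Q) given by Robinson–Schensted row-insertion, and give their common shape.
P = [1, 4, 5] / [2, 7, 8] / [3] / [6];  Q = [1, 2, 4] / [3, 6, 8] / [5] / [7];  common shape = (3, 3, 1, 1)

Row-insert the values π_1, π_2, … into P one at a time, bumping the leftmost entry strictly greater than the inserted value down to the next row. The recording tableau Q records, in position (i, j), the step at which that cell was added to P.
  Insert 6 (step 1): P = [6];  Q = [1]
  Insert 7 (step 2): P = [6, 7];  Q = [1, 2]
  Insert 3 (step 3): P = [3, 7] / [6];  Q = [1, 2] / [3]
  Insert 8 (step 4): P = [3, 7, 8] / [6];  Q = [1, 2, 4] / [3]
  Insert 2 (step 5): P = [2, 7, 8] / [3] / [6];  Q = [1, 2, 4] / [3] / [5]
  Insert 4 (step 6): P = [2, 4, 8] / [3, 7] / [6];  Q = [1, 2, 4] / [3, 6] / [5]
  Insert 1 (step 7): P = [1, 4, 8] / [2, 7] / [3] / [6];  Q = [1, 2, 4] / [3, 6] / [5] / [7]
  Insert 5 (step 8): P = [1, 4, 5] / [2, 7, 8] / [3] / [6];  Q = [1, 2, 4] / [3, 6, 8] / [5] / [7]
Final shape: (3, 3, 1, 1).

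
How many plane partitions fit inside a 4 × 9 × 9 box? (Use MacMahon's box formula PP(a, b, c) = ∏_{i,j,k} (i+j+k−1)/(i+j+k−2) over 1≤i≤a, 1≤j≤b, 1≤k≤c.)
PP(4, 9, 9) = 1832516612010448

Evaluate the triple product over i = 1..4, j = 1..9, k = 1..9. The factors are (2/1) · (3/2) · (4/3) · (5/4) · (6/5) · (7/6) · (8/7) · (9/8) · … (324 factors total). The numerators and denominators telescope so the product is an integer; carrying out the multiplication exactly gives PP(4, 9, 9) = 1832516612010448.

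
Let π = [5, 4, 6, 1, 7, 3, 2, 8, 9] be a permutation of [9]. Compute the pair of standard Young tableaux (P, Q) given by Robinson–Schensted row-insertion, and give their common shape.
P = [1, 2, 7, 8, 9] / [3, 6] / [4] / [5];  Q = [1, 3, 5, 8, 9] / [2, 6] / [4] / [7];  common shape = (5, 2, 1, 1)

Row-insert the values π_1, π_2, … into P one at a time, bumping the leftmost entry strictly greater than the inserted value down to the next row. The recording tableau Q records, in position (i, j), the step at which that cell was added to P.
  Insert 5 (step 1): P = [5];  Q = [1]
  Insert 4 (step 2): P = [4] / [5];  Q = [1] / [2]
  Insert 6 (step 3): P = [4, 6] / [5];  Q = [1, 3] / [2]
  Insert 1 (step 4): P = [1, 6] / [4] / [5];  Q = [1, 3] / [2] / [4]
  Insert 7 (step 5): P = [1, 6, 7] / [4] / [5];  Q = [1, 3, 5] / [2] / [4]
  Insert 3 (step 6): P = [1, 3, 7] / [4, 6] / [5];  Q = [1, 3, 5] / [2, 6] / [4]
  Insert 2 (step 7): P = [1, 2, 7] / [3, 6] / [4] / [5];  Q = [1, 3, 5] / [2, 6] / [4] / [7]
  Insert 8 (step 8): P = [1, 2, 7, 8] / [3, 6] / [4] / [5];  Q = [1, 3, 5, 8] / [2, 6] / [4] / [7]
  Insert 9 (step 9): P = [1, 2, 7, 8, 9] / [3, 6] / [4] / [5];  Q = [1, 3, 5, 8, 9] / [2, 6] / [4] / [7]
Final shape: (5, 2, 1, 1).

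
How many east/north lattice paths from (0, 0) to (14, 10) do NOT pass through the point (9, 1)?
Number of paths = 1941236

Total paths from (0, 0) to (14, 10): C(24, 14) = 1961256. Paths through (9, 1): (paths (0, 0) → (9, 1)) × (paths (9, 1) → (14, 10)) = C(10, 9) · C(14, 5) = 10 · 2002 = 20020. Avoidance count = 1961256 − 20020 = 1941236.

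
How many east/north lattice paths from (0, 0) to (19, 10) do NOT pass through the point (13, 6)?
Number of paths = 14332290

Total paths from (0, 0) to (19, 10): C(29, 19) = 20030010. Paths through (13, 6): (paths (0, 0) → (13, 6)) × (paths (13, 6) → (19, 10)) = C(19, 13) · C(10, 6) = 27132 · 210 = 5697720. Avoidance count = 20030010 − 5697720 = 14332290.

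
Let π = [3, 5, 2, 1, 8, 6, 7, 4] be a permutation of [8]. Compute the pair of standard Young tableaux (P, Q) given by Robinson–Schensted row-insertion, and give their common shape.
P = [1, 4, 6, 7] / [2, 5] / [3, 8];  Q = [1, 2, 5, 7] / [3, 6] / [4, 8];  common shape = (4, 2, 2)

Row-insert the values π_1, π_2, … into P one at a time, bumping the leftmost entry strictly greater than the inserted value down to the next row. The recording tableau Q records, in position (i, j), the step at which that cell was added to P.
  Insert 3 (step 1): P = [3];  Q = [1]
  Insert 5 (step 2): P = [3, 5];  Q = [1, 2]
  Insert 2 (step 3): P = [2, 5] / [3];  Q = [1, 2] / [3]
  Insert 1 (step 4): P = [1, 5] / [2] / [3];  Q = [1, 2] / [3] / [4]
  Insert 8 (step 5): P = [1, 5, 8] / [2] / [3];  Q = [1, 2, 5] / [3] / [4]
  Insert 6 (step 6): P = [1, 5, 6] / [2, 8] / [3];  Q = [1, 2, 5] / [3, 6] / [4]
  Insert 7 (step 7): P = [1, 5, 6, 7] / [2, 8] / [3];  Q = [1, 2, 5, 7] / [3, 6] / [4]
  Insert 4 (step 8): P = [1, 4, 6, 7] / [2, 5] / [3, 8];  Q = [1, 2, 5, 7] / [3, 6] / [4, 8]
Final shape: (4, 2, 2).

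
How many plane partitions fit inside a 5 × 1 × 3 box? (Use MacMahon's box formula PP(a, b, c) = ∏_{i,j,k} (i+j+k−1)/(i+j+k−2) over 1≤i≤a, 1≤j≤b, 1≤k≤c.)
PP(5, 1, 3) = 56

Evaluate the triple product over i = 1..5, j = 1..1, k = 1..3. The factors are (2/1) · (3/2) · (4/3) · (3/2) · (4/3) · (5/4) · (4/3) · (5/4) · … (15 factors total). The numerators and denominators telescope so the product is an integer; carrying out the multiplication exactly gives PP(5, 1, 3) = 56.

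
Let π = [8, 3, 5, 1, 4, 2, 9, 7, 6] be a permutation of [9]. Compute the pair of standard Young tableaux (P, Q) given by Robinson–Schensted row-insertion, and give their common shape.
P = [1, 2, 6] / [3, 4, 7] / [5, 9] / [8];  Q = [1, 3, 7] / [2, 5, 8] / [4, 9] / [6];  common shape = (3, 3, 2, 1)

Row-insert the values π_1, π_2, … into P one at a time, bumping the leftmost entry strictly greater than the inserted value down to the next row. The recording tableau Q records, in position (i, j), the step at which that cell was added to P.
  Insert 8 (step 1): P = [8];  Q = [1]
  Insert 3 (step 2): P = [3] / [8];  Q = [1] / [2]
  Insert 5 (step 3): P = [3, 5] / [8];  Q = [1, 3] / [2]
  Insert 1 (step 4): P = [1, 5] / [3] / [8];  Q = [1, 3] / [2] / [4]
  Insert 4 (step 5): P = [1, 4] / [3, 5] / [8];  Q = [1, 3] / [2, 5] / [4]
  Insert 2 (step 6): P = [1, 2] / [3, 4] / [5] / [8];  Q = [1, 3] / [2, 5] / [4] / [6]
  Insert 9 (step 7): P = [1, 2, 9] / [3, 4] / [5] / [8];  Q = [1, 3, 7] / [2, 5] / [4] / [6]
  Insert 7 (step 8): P = [1, 2, 7] / [3, 4, 9] / [5] / [8];  Q = [1, 3, 7] / [2, 5, 8] / [4] / [6]
  Insert 6 (step 9): P = [1, 2, 6] / [3, 4, 7] / [5, 9] / [8];  Q = [1, 3, 7] / [2, 5, 8] / [4, 9] / [6]
Final shape: (3, 3, 2, 1).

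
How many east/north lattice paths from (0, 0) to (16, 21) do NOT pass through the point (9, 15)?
Number of paths = 10632097806

Total paths from (0, 0) to (16, 21): C(37, 16) = 12875774670. Paths through (9, 15): (paths (0, 0) → (9, 15)) × (paths (9, 15) → (16, 21)) = C(24, 9) · C(13, 7) = 1307504 · 1716 = 2243676864. Avoidance count = 12875774670 − 2243676864 = 10632097806.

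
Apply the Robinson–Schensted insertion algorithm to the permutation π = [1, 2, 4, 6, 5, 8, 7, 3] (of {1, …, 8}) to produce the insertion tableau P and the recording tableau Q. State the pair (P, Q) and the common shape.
P = [1, 2, 3, 5, 7] / [4, 8] / [6];  Q = [1, 2, 3, 4, 6] / [5, 7] / [8];  common shape = (5, 2, 1)

Row-insert the values π_1, π_2, … into P one at a time, bumping the leftmost entry strictly greater than the inserted value down to the next row. The recording tableau Q records, in position (i, j), the step at which that cell was added to P.
  Insert 1 (step 1): P = [1];  Q = [1]
  Insert 2 (step 2): P = [1, 2];  Q = [1, 2]
  Insert 4 (step 3): P = [1, 2, 4];  Q = [1, 2, 3]
  Insert 6 (step 4): P = [1, 2, 4, 6];  Q = [1, 2, 3, 4]
  Insert 5 (step 5): P = [1, 2, 4, 5] / [6];  Q = [1, 2, 3, 4] / [5]
  Insert 8 (step 6): P = [1, 2, 4, 5, 8] / [6];  Q = [1, 2, 3, 4, 6] / [5]
  Insert 7 (step 7): P = [1, 2, 4, 5, 7] / [6, 8];  Q = [1, 2, 3, 4, 6] / [5, 7]
  Insert 3 (step 8): P = [1, 2, 3, 5, 7] / [4, 8] / [6];  Q = [1, 2, 3, 4, 6] / [5, 7] / [8]
Final shape: (5, 2, 1).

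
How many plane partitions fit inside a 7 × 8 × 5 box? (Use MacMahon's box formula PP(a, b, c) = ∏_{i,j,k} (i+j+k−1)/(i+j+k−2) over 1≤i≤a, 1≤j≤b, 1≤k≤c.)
PP(7, 8, 5) = 201299981193168

Evaluate the triple product over i = 1..7, j = 1..8, k = 1..5. The factors are (2/1) · (3/2) · (4/3) · (5/4) · (6/5) · (3/2) · (4/3) · (5/4) · … (280 factors total). The numerators and denominators telescope so the product is an integer; carrying out the multiplication exactly gives PP(7, 8, 5) = 201299981193168.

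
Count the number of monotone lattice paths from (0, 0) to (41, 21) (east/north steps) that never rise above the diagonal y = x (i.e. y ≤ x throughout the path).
Number of paths = 9206478467454345

By the reflection principle (André's argument), the number of monotone paths to (41, 21) with n ≤ m that never go above y = x is C(62, 41) − C(62, 42) = 18412956934908690 − 9206478467454345 = 9206478467454345.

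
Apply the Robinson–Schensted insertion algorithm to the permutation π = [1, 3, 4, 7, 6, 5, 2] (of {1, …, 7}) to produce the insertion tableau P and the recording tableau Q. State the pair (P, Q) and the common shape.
P = [1, 2, 4, 5] / [3] / [6] / [7];  Q = [1, 2, 3, 4] / [5] / [6] / [7];  common shape = (4, 1, 1, 1)

Row-insert the values π_1, π_2, … into P one at a time, bumping the leftmost entry strictly greater than the inserted value down to the next row. The recording tableau Q records, in position (i, j), the step at which that cell was added to P.
  Insert 1 (step 1): P = [1];  Q = [1]
  Insert 3 (step 2): P = [1, 3];  Q = [1, 2]
  Insert 4 (step 3): P = [1, 3, 4];  Q = [1, 2, 3]
  Insert 7 (step 4): P = [1, 3, 4, 7];  Q = [1, 2, 3, 4]
  Insert 6 (step 5): P = [1, 3, 4, 6] / [7];  Q = [1, 2, 3, 4] / [5]
  Insert 5 (step 6): P = [1, 3, 4, 5] / [6] / [7];  Q = [1, 2, 3, 4] / [5] / [6]
  Insert 2 (step 7): P = [1, 2, 4, 5] / [3] / [6] / [7];  Q = [1, 2, 3, 4] / [5] / [6] / [7]
Final shape: (4, 1, 1, 1).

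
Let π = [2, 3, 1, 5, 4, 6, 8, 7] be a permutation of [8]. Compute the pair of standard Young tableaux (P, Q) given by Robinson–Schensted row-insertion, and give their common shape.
P = [1, 3, 4, 6, 7] / [2, 5, 8];  Q = [1, 2, 4, 6, 7] / [3, 5, 8];  common shape = (5, 3)

Row-insert the values π_1, π_2, … into P one at a time, bumping the leftmost entry strictly greater than the inserted value down to the next row. The recording tableau Q records, in position (i, j), the step at which that cell was added to P.
  Insert 2 (step 1): P = [2];  Q = [1]
  Insert 3 (step 2): P = [2, 3];  Q = [1, 2]
  Insert 1 (step 3): P = [1, 3] / [2];  Q = [1, 2] / [3]
  Insert 5 (step 4): P = [1, 3, 5] / [2];  Q = [1, 2, 4] / [3]
  Insert 4 (step 5): P = [1, 3, 4] / [2, 5];  Q = [1, 2, 4] / [3, 5]
  Insert 6 (step 6): P = [1, 3, 4, 6] / [2, 5];  Q = [1, 2, 4, 6] / [3, 5]
  Insert 8 (step 7): P = [1, 3, 4, 6, 8] / [2, 5];  Q = [1, 2, 4, 6, 7] / [3, 5]
  Insert 7 (step 8): P = [1, 3, 4, 6, 7] / [2, 5, 8];  Q = [1, 2, 4, 6, 7] / [3, 5, 8]
Final shape: (5, 3).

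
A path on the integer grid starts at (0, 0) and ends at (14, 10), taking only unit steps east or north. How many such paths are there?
Number of paths = 1961256

A monotone lattice path from (0, 0) to (14, 10) consists of 14 east steps and 10 north steps in some order, so it is determined by which 14 of the 24 steps are east. The count is C(24, 14) = 1961256.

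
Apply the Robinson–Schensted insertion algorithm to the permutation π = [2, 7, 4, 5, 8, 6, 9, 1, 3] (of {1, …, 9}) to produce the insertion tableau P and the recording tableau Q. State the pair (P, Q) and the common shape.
P = [1, 3, 5, 6, 9] / [2, 4] / [7, 8];  Q = [1, 2, 4, 5, 7] / [3, 6] / [8, 9];  common shape = (5, 2, 2)

Row-insert the values π_1, π_2, … into P one at a time, bumping the leftmost entry strictly greater than the inserted value down to the next row. The recording tableau Q records, in position (i, j), the step at which that cell was added to P.
  Insert 2 (step 1): P = [2];  Q = [1]
  Insert 7 (step 2): P = [2, 7];  Q = [1, 2]
  Insert 4 (step 3): P = [2, 4] / [7];  Q = [1, 2] / [3]
  Insert 5 (step 4): P = [2, 4, 5] / [7];  Q = [1, 2, 4] / [3]
  Insert 8 (step 5): P = [2, 4, 5, 8] / [7];  Q = [1, 2, 4, 5] / [3]
  Insert 6 (step 6): P = [2, 4, 5, 6] / [7, 8];  Q = [1, 2, 4, 5] / [3, 6]
  Insert 9 (step 7): P = [2, 4, 5, 6, 9] / [7, 8];  Q = [1, 2, 4, 5, 7] / [3, 6]
  Insert 1 (step 8): P = [1, 4, 5, 6, 9] / [2, 8] / [7];  Q = [1, 2, 4, 5, 7] / [3, 6] / [8]
  Insert 3 (step 9): P = [1, 3, 5, 6, 9] / [2, 4] / [7, 8];  Q = [1, 2, 4, 5, 7] / [3, 6] / [8, 9]
Final shape: (5, 2, 2).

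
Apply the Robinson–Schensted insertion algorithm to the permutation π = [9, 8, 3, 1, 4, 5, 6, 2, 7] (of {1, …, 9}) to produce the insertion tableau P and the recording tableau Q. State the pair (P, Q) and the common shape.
P = [1, 2, 5, 6, 7] / [3, 4] / [8] / [9];  Q = [1, 5, 6, 7, 9] / [2, 8] / [3] / [4];  common shape = (5, 2, 1, 1)

Row-insert the values π_1, π_2, … into P one at a time, bumping the leftmost entry strictly greater than the inserted value down to the next row. The recording tableau Q records, in position (i, j), the step at which that cell was added to P.
  Insert 9 (step 1): P = [9];  Q = [1]
  Insert 8 (step 2): P = [8] / [9];  Q = [1] / [2]
  Insert 3 (step 3): P = [3] / [8] / [9];  Q = [1] / [2] / [3]
  Insert 1 (step 4): P = [1] / [3] / [8] / [9];  Q = [1] / [2] / [3] / [4]
  Insert 4 (step 5): P = [1, 4] / [3] / [8] / [9];  Q = [1, 5] / [2] / [3] / [4]
  Insert 5 (step 6): P = [1, 4, 5] / [3] / [8] / [9];  Q = [1, 5, 6] / [2] / [3] / [4]
  Insert 6 (step 7): P = [1, 4, 5, 6] / [3] / [8] / [9];  Q = [1, 5, 6, 7] / [2] / [3] / [4]
  Insert 2 (step 8): P = [1, 2, 5, 6] / [3, 4] / [8] / [9];  Q = [1, 5, 6, 7] / [2, 8] / [3] / [4]
  Insert 7 (step 9): P = [1, 2, 5, 6, 7] / [3, 4] / [8] / [9];  Q = [1, 5, 6, 7, 9] / [2, 8] / [3] / [4]
Final shape: (5, 2, 1, 1).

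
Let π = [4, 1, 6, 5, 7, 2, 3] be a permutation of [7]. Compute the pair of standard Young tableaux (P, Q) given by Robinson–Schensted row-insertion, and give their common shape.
P = [1, 2, 3] / [4, 5, 7] / [6];  Q = [1, 3, 5] / [2, 4, 7] / [6];  common shape = (3, 3, 1)

Row-insert the values π_1, π_2, … into P one at a time, bumping the leftmost entry strictly greater than the inserted value down to the next row. The recording tableau Q records, in position (i, j), the step at which that cell was added to P.
  Insert 4 (step 1): P = [4];  Q = [1]
  Insert 1 (step 2): P = [1] / [4];  Q = [1] / [2]
  Insert 6 (step 3): P = [1, 6] / [4];  Q = [1, 3] / [2]
  Insert 5 (step 4): P = [1, 5] / [4, 6];  Q = [1, 3] / [2, 4]
  Insert 7 (step 5): P = [1, 5, 7] / [4, 6];  Q = [1, 3, 5] / [2, 4]
  Insert 2 (step 6): P = [1, 2, 7] / [4, 5] / [6];  Q = [1, 3, 5] / [2, 4] / [6]
  Insert 3 (step 7): P = [1, 2, 3] / [4, 5, 7] / [6];  Q = [1, 3, 5] / [2, 4, 7] / [6]
Final shape: (3, 3, 1).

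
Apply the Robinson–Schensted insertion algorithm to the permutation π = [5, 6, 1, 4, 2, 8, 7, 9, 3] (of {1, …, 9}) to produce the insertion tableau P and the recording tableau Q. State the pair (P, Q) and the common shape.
P = [1, 2, 3, 9] / [4, 6, 7] / [5, 8];  Q = [1, 2, 6, 8] / [3, 4, 7] / [5, 9];  common shape = (4, 3, 2)

Row-insert the values π_1, π_2, … into P one at a time, bumping the leftmost entry strictly greater than the inserted value down to the next row. The recording tableau Q records, in position (i, j), the step at which that cell was added to P.
  Insert 5 (step 1): P = [5];  Q = [1]
  Insert 6 (step 2): P = [5, 6];  Q = [1, 2]
  Insert 1 (step 3): P = [1, 6] / [5];  Q = [1, 2] / [3]
  Insert 4 (step 4): P = [1, 4] / [5, 6];  Q = [1, 2] / [3, 4]
  Insert 2 (step 5): P = [1, 2] / [4, 6] / [5];  Q = [1, 2] / [3, 4] / [5]
  Insert 8 (step 6): P = [1, 2, 8] / [4, 6] / [5];  Q = [1, 2, 6] / [3, 4] / [5]
  Insert 7 (step 7): P = [1, 2, 7] / [4, 6, 8] / [5];  Q = [1, 2, 6] / [3, 4, 7] / [5]
  Insert 9 (step 8): P = [1, 2, 7, 9] / [4, 6, 8] / [5];  Q = [1, 2, 6, 8] / [3, 4, 7] / [5]
  Insert 3 (step 9): P = [1, 2, 3, 9] / [4, 6, 7] / [5, 8];  Q = [1, 2, 6, 8] / [3, 4, 7] / [5, 9]
Final shape: (4, 3, 2).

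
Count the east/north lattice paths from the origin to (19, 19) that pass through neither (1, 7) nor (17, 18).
Number of paths = 21353524530

Inclusion–exclusion. Total paths: C(38, 19) = 35345263800. Through P₁: C(8, 1)·C(30, 18) = 691945800. Through P₂: C(35, 17)·C(3, 2) = 13612702950. Since P₁ is strictly southwest of P₂, a monotone path through both must visit P₁ then P₂; paths through both = C(8, 1)·C(27, 16)·C(3, 2) = 312909480. Avoid both = 35345263800 − 691945800 − 13612702950 + 312909480 = 21353524530.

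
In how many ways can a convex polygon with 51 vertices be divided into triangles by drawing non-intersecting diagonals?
C_49 = 509552245179617138054608572

These polygon triangulations are counted by the Catalan number C_n = (1/(n + 1)) · C(2n, n). For n = 49: C_49 = (1/50) · C(98, 49) = 25477612258980856902730428600/50 = 509552245179617138054608572.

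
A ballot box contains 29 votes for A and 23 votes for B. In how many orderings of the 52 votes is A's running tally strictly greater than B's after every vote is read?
Strict-lead orderings = 40715807302800

Total orderings of the 52 votes with 29 for A: C(52, 29) = 352870329957600. By the Bertrand ballot formula (Cycle Lemma / reflection principle), the number of orderings in which A is strictly ahead of B throughout is (p − q)/(p + q) · C(p + q, p) = (29 − 23)/(29 + 23) · 352870329957600 = 40715807302800.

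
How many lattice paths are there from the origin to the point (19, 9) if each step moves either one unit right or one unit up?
Number of paths = 6906900

A monotone lattice path from (0, 0) to (19, 9) consists of 19 east steps and 9 north steps in some order, so it is determined by which 19 of the 28 steps are east. The count is C(28, 19) = 6906900.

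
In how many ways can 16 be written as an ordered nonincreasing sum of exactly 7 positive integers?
p(16, 7 parts) = 28

Partitions of n into exactly k parts ↔ partitions of n − k into at most k parts (subtract 1 from each part). For n = 16, k = 7, the partitions are: 10+1+1+1+1+1+1, 9+2+1+1+1+1+1, 8+3+1+1+1+1+1, 8+2+2+1+1+1+1, 7+4+1+1+1+1+1, 7+3+2+1+1+1+1, 7+2+2+2+1+1+1, 6+5+1+1+1+1+1, 6+4+2+1+1+1+1, 6+3+3+1+1+1+1, 6+3+2+2+1+1+1, 6+2+2+2+2+1+1, 5+5+2+1+1+1+1, 5+4+3+1+1+1+1, 5+4+2+2+1+1+1, 5+3+3+2+1+1+1, 5+3+2+2+2+1+1, 5+2+2+2+2+2+1, 4+4+4+1+1+1+1, 4+4+3+2+1+1+1, 4+4+2+2+2+1+1, 4+3+3+3+1+1+1, 4+3+3+2+2+1+1, 4+3+2+2+2+2+1, 4+2+2+2+2+2+2, 3+3+3+3+2+1+1, 3+3+3+2+2+2+1, 3+3+2+2+2+2+2. Count = 28.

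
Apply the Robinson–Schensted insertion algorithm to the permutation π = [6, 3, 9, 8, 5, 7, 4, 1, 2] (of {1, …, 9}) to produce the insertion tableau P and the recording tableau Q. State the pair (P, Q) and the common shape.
P = [1, 2, 7] / [3, 4] / [5, 8] / [6] / [9];  Q = [1, 3, 6] / [2, 4] / [5, 9] / [7] / [8];  common shape = (3, 2, 2, 1, 1)

Row-insert the values π_1, π_2, … into P one at a time, bumping the leftmost entry strictly greater than the inserted value down to the next row. The recording tableau Q records, in position (i, j), the step at which that cell was added to P.
  Insert 6 (step 1): P = [6];  Q = [1]
  Insert 3 (step 2): P = [3] / [6];  Q = [1] / [2]
  Insert 9 (step 3): P = [3, 9] / [6];  Q = [1, 3] / [2]
  Insert 8 (step 4): P = [3, 8] / [6, 9];  Q = [1, 3] / [2, 4]
  Insert 5 (step 5): P = [3, 5] / [6, 8] / [9];  Q = [1, 3] / [2, 4] / [5]
  Insert 7 (step 6): P = [3, 5, 7] / [6, 8] / [9];  Q = [1, 3, 6] / [2, 4] / [5]
  Insert 4 (step 7): P = [3, 4, 7] / [5, 8] / [6] / [9];  Q = [1, 3, 6] / [2, 4] / [5] / [7]
  Insert 1 (step 8): P = [1, 4, 7] / [3, 8] / [5] / [6] / [9];  Q = [1, 3, 6] / [2, 4] / [5] / [7] / [8]
  Insert 2 (step 9): P = [1, 2, 7] / [3, 4] / [5, 8] / [6] / [9];  Q = [1, 3, 6] / [2, 4] / [5, 9] / [7] / [8]
Final shape: (3, 2, 2, 1, 1).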